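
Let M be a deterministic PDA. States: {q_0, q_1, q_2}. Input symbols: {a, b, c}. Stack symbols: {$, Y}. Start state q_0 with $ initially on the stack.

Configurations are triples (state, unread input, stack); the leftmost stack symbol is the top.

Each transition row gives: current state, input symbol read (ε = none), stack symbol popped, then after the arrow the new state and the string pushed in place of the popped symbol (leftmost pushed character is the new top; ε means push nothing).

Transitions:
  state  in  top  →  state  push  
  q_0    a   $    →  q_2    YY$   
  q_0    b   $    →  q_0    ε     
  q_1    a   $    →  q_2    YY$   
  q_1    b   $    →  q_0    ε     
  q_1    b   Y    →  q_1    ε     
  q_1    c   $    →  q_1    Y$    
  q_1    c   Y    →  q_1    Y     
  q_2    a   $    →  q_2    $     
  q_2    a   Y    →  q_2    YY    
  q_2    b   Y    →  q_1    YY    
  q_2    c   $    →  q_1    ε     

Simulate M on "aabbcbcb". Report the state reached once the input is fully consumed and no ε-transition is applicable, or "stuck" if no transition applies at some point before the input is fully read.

(q_0, aabbcbcb, $) ⊢ (q_2, abbcbcb, YY$) ⊢ (q_2, bbcbcb, YYY$) ⊢ (q_1, bcbcb, YYYY$) ⊢ (q_1, cbcb, YYY$) ⊢ (q_1, bcb, YYY$) ⊢ (q_1, cb, YY$) ⊢ (q_1, b, YY$) ⊢ (q_1, ε, Y$)
All input consumed; M is in state q_1.

q_1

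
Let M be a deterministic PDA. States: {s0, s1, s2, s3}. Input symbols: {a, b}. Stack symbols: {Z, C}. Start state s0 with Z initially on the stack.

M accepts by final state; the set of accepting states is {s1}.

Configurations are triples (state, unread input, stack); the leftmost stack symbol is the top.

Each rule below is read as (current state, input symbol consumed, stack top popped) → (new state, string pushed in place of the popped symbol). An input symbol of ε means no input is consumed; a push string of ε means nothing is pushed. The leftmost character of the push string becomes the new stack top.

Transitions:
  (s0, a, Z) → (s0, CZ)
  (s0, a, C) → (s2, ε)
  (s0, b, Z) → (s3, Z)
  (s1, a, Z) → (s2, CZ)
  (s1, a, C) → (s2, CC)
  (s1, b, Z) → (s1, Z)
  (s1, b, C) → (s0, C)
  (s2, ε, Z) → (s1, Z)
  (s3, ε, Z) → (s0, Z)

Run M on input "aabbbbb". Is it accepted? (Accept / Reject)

(s0, aabbbbb, Z)
  read a, top Z: go to s0, push CZ → (s0, abbbbb, CZ)
  read a, top C: go to s2, push ε → (s2, bbbbb, Z)
  ε-move, top Z: go to s1, push Z → (s1, bbbbb, Z)
  read b, top Z: go to s1, push Z → (s1, bbbb, Z)
  read b, top Z: go to s1, push Z → (s1, bbb, Z)
  read b, top Z: go to s1, push Z → (s1, bb, Z)
  read b, top Z: go to s1, push Z → (s1, b, Z)
  read b, top Z: go to s1, push Z → (s1, ε, Z)
All input consumed; state s1 ∈ F.

Accept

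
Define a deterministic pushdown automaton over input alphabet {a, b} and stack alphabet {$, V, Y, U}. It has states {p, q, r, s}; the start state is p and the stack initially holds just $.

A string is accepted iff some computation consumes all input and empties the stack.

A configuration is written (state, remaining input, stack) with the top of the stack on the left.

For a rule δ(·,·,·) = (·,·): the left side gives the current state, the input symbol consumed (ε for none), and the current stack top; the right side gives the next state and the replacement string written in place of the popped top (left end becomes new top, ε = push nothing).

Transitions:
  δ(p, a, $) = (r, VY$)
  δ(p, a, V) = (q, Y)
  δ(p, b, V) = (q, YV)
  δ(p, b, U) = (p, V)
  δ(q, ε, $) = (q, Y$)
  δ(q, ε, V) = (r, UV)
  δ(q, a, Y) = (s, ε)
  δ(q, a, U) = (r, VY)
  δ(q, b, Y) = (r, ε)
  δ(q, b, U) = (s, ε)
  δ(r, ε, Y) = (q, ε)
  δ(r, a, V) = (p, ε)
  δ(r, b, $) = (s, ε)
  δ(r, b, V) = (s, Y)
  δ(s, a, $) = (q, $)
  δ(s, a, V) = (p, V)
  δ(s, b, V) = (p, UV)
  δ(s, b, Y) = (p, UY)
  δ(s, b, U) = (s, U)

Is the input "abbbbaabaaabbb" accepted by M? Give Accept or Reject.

(p, abbbbaabaaabbb, $)
  read a, top $: go to r, push VY$ → (r, bbbbaabaaabbb, VY$)
  read b, top V: go to s, push Y → (s, bbbaabaaabbb, YY$)
  read b, top Y: go to p, push UY → (p, bbaabaaabbb, UYY$)
  read b, top U: go to p, push V → (p, baabaaabbb, VYY$)
  read b, top V: go to q, push YV → (q, aabaaabbb, YVYY$)
  read a, top Y: go to s, push ε → (s, abaaabbb, VYY$)
  read a, top V: go to p, push V → (p, baaabbb, VYY$)
  read b, top V: go to q, push YV → (q, aaabbb, YVYY$)
  read a, top Y: go to s, push ε → (s, aabbb, VYY$)
  read a, top V: go to p, push V → (p, abbb, VYY$)
  read a, top V: go to q, push Y → (q, bbb, YYY$)
  read b, top Y: go to r, push ε → (r, bb, YY$)
  ε-move, top Y: go to q, push ε → (q, bb, Y$)
  read b, top Y: go to r, push ε → (r, b, $)
  read b, top $: go to s, push ε → (s, ε, ε)
All input consumed and the stack is empty.

Accept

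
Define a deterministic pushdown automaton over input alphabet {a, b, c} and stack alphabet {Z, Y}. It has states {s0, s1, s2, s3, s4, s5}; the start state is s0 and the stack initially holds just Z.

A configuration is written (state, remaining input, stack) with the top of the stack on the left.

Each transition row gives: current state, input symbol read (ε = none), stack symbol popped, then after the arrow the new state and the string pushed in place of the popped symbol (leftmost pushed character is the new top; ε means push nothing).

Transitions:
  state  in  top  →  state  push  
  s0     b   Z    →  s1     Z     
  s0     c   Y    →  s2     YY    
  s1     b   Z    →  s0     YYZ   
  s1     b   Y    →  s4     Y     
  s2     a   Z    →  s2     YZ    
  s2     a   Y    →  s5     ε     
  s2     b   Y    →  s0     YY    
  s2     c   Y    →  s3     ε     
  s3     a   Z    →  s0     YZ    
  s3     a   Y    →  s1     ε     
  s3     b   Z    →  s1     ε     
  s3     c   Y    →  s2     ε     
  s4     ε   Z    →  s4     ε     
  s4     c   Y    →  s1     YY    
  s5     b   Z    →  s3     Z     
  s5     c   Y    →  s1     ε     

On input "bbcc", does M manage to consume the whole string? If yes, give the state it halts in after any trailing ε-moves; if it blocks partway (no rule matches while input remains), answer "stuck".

s3

(s0, bbcc, Z)
  read b, top Z: go to s1, push Z → (s1, bcc, Z)
  read b, top Z: go to s0, push YYZ → (s0, cc, YYZ)
  read c, top Y: go to s2, push YY → (s2, c, YYYZ)
  read c, top Y: go to s3, push ε → (s3, ε, YYZ)
All input consumed; M is in state s3.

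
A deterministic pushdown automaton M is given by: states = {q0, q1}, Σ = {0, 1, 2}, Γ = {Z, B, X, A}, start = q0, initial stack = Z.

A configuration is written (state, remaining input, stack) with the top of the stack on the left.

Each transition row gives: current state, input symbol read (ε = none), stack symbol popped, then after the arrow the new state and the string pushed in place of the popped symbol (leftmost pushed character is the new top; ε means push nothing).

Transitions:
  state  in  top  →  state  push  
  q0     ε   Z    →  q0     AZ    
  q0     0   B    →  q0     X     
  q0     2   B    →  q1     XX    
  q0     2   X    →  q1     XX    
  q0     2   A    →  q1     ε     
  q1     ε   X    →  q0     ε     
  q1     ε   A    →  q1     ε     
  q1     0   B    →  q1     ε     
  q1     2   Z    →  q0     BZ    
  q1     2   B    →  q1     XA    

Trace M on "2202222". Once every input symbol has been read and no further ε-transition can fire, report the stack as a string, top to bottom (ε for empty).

(q0, 2202222, Z)
  ε-move, top Z: go to q0, push AZ → (q0, 2202222, AZ)
  read 2, top A: go to q1, push ε → (q1, 202222, Z)
  read 2, top Z: go to q0, push BZ → (q0, 02222, BZ)
  read 0, top B: go to q0, push X → (q0, 2222, XZ)
  read 2, top X: go to q1, push XX → (q1, 222, XXZ)
  ε-move, top X: go to q0, push ε → (q0, 222, XZ)
  read 2, top X: go to q1, push XX → (q1, 22, XXZ)
  ε-move, top X: go to q0, push ε → (q0, 22, XZ)
  read 2, top X: go to q1, push XX → (q1, 2, XXZ)
  ε-move, top X: go to q0, push ε → (q0, 2, XZ)
  read 2, top X: go to q1, push XX → (q1, ε, XXZ)
  ε-move, top X: go to q0, push ε → (q0, ε, XZ)
All input consumed in state q0 with stack XZ.

XZ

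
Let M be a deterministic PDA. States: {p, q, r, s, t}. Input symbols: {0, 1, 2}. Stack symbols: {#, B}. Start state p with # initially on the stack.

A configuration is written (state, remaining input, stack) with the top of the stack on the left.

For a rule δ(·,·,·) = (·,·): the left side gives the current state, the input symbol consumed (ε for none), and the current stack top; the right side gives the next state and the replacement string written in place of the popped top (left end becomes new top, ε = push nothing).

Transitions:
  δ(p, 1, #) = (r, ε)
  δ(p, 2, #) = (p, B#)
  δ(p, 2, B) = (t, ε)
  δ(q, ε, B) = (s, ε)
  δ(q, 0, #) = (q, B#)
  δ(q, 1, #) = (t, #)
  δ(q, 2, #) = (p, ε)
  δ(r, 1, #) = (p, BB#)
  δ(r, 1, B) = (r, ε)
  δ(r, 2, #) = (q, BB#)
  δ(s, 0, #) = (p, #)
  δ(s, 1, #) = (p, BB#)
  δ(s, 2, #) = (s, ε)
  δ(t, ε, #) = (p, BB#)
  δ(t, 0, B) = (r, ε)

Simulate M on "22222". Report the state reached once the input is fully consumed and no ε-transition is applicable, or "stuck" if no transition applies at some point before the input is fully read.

(p, 22222, #)
  read 2, top #: go to p, push B# → (p, 2222, B#)
  read 2, top B: go to t, push ε → (t, 222, #)
  ε-move, top #: go to p, push BB# → (p, 222, BB#)
  read 2, top B: go to t, push ε → (t, 22, B#)
No transition for (t, 2, top B); M blocks with input 22 remaining.

stuck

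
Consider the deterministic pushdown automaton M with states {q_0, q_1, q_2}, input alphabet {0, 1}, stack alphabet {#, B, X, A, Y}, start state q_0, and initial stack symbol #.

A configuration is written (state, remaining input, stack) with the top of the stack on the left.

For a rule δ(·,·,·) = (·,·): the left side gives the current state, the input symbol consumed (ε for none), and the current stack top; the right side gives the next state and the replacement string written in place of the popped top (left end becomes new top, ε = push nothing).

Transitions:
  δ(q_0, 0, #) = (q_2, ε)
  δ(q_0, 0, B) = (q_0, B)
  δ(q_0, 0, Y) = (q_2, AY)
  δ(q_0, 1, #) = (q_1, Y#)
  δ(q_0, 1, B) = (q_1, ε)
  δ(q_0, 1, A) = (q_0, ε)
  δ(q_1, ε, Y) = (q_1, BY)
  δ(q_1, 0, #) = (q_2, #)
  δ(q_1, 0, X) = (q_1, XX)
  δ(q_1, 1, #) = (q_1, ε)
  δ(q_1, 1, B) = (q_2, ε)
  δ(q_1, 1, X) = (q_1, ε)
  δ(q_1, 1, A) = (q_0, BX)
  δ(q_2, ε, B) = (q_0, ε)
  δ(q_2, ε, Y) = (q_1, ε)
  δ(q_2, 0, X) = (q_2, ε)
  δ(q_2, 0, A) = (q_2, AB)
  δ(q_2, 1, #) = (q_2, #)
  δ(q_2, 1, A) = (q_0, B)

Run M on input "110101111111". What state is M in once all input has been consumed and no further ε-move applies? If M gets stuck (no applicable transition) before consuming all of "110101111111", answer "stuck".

stuck

(q_0, 110101111111, #)
  read 1, top #: go to q_1, push Y# → (q_1, 10101111111, Y#)
  ε-move, top Y: go to q_1, push BY → (q_1, 10101111111, BY#)
  read 1, top B: go to q_2, push ε → (q_2, 0101111111, Y#)
  ε-move, top Y: go to q_1, push ε → (q_1, 0101111111, #)
  read 0, top #: go to q_2, push # → (q_2, 101111111, #)
  read 1, top #: go to q_2, push # → (q_2, 01111111, #)
No transition for (q_2, 0, top #); M blocks with input 01111111 remaining.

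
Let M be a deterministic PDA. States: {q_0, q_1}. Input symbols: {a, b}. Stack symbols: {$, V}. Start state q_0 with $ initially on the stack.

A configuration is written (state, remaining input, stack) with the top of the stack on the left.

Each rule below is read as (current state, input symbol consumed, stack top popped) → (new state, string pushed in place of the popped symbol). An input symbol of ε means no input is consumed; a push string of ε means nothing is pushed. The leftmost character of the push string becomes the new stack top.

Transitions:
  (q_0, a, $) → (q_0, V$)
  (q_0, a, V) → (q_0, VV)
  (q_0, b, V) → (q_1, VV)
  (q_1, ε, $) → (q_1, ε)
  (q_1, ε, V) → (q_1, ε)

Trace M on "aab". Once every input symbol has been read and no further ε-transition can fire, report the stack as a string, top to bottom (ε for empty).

(q_0, aab, $)
  read a, top $: go to q_0, push V$ → (q_0, ab, V$)
  read a, top V: go to q_0, push VV → (q_0, b, VV$)
  read b, top V: go to q_1, push VV → (q_1, ε, VVV$)
  ε-move, top V: go to q_1, push ε → (q_1, ε, VV$)
  ε-move, top V: go to q_1, push ε → (q_1, ε, V$)
  ε-move, top V: go to q_1, push ε → (q_1, ε, $)
  ε-move, top $: go to q_1, push ε → (q_1, ε, ε)
All input consumed in state q_1 with stack ε.

ε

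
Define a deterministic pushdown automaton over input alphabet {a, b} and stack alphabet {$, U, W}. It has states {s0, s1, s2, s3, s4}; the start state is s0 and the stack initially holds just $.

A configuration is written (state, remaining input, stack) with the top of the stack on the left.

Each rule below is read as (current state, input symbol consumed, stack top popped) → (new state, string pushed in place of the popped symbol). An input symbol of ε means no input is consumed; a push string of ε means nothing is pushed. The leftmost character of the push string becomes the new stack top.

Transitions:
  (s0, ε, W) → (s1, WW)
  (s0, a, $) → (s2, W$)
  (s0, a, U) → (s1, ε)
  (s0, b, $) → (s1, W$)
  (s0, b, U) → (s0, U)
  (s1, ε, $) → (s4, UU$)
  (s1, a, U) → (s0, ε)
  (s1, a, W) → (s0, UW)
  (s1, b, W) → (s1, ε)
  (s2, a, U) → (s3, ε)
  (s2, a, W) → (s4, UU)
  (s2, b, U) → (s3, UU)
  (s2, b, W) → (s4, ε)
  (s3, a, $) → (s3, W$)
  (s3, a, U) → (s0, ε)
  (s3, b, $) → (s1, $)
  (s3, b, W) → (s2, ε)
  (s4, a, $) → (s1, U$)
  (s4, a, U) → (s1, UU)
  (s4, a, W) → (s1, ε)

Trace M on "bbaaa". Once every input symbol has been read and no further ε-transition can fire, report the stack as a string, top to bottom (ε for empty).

(s0, bbaaa, $) ⊢ (s1, baaa, W$) ⊢ (s1, aaa, $) ⊢ (s4, aaa, UU$) ⊢ (s1, aa, UUU$) ⊢ (s0, a, UU$) ⊢ (s1, ε, U$)
All input consumed in state s1 with stack U$.

U$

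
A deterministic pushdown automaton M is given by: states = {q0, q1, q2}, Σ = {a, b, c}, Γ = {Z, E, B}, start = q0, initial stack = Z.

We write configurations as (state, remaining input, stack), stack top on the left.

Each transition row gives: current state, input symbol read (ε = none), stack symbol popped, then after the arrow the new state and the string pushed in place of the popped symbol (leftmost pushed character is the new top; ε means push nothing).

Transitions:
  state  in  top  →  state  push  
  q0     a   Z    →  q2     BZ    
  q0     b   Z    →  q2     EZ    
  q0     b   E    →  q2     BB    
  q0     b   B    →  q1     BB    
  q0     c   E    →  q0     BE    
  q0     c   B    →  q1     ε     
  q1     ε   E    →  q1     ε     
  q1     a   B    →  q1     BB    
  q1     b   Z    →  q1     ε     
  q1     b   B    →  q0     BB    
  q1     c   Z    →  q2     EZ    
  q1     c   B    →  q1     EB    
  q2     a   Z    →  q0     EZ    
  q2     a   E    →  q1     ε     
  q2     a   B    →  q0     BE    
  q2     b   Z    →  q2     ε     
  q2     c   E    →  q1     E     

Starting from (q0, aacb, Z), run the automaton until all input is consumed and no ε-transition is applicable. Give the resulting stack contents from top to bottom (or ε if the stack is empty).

(q0, aacb, Z)
  read a, top Z: go to q2, push BZ → (q2, acb, BZ)
  read a, top B: go to q0, push BE → (q0, cb, BEZ)
  read c, top B: go to q1, push ε → (q1, b, EZ)
  ε-move, top E: go to q1, push ε → (q1, b, Z)
  read b, top Z: go to q1, push ε → (q1, ε, ε)
All input consumed in state q1 with stack ε.

ε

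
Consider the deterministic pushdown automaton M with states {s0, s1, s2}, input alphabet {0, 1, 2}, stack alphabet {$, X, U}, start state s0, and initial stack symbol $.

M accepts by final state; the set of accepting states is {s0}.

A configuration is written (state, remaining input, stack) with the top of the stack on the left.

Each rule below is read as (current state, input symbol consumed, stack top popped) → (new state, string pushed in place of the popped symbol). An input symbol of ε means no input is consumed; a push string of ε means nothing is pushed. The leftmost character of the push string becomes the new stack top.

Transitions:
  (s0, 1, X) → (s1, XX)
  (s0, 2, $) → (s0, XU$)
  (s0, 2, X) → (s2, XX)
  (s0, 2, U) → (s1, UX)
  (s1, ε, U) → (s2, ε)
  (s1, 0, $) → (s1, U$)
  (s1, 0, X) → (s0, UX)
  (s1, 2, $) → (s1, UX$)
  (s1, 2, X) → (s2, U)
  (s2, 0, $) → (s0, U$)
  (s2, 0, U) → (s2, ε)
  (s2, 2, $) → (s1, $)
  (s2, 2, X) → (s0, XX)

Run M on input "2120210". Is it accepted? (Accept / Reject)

Accept

(s0, 2120210, $)
  read 2, top $: go to s0, push XU$ → (s0, 120210, XU$)
  read 1, top X: go to s1, push XX → (s1, 20210, XXU$)
  read 2, top X: go to s2, push U → (s2, 0210, UXU$)
  read 0, top U: go to s2, push ε → (s2, 210, XU$)
  read 2, top X: go to s0, push XX → (s0, 10, XXU$)
  read 1, top X: go to s1, push XX → (s1, 0, XXXU$)
  read 0, top X: go to s0, push UX → (s0, ε, UXXXU$)
All input consumed; state s0 ∈ F.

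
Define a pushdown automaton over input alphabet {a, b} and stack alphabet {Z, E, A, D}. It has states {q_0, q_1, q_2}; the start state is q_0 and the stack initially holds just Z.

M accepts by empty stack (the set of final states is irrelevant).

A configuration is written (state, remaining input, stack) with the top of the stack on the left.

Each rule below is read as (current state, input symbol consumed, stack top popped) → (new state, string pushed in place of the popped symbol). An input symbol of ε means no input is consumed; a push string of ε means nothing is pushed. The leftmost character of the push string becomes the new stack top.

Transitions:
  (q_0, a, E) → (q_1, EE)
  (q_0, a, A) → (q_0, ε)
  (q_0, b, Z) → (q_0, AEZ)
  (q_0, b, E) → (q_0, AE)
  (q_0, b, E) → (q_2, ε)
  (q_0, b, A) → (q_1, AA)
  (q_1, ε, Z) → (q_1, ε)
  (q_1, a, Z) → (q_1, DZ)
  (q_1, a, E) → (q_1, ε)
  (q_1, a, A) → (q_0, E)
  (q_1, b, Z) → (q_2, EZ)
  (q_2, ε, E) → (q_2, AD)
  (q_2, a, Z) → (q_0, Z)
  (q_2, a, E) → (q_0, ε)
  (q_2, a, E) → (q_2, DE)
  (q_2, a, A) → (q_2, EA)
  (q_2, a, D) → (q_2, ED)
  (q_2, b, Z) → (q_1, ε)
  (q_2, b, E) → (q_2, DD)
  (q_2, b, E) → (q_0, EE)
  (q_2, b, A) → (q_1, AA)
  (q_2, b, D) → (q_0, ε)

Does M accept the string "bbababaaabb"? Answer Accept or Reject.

Accept

One accepting computation: (q_0, bbababaaabb, Z) ⊢ (q_0, bababaaabb, AEZ) ⊢ (q_1, ababaaabb, AAEZ) ⊢ (q_0, babaaabb, EAEZ) ⊢ (q_0, abaaabb, AEAEZ) ⊢ (q_0, baaabb, EAEZ) ⊢ (q_2, aaabb, AEZ) ⊢ (q_2, aabb, EAEZ) ⊢ (q_0, abb, AEZ) ⊢ (q_0, bb, EZ) ⊢ (q_2, b, Z) ⊢ (q_1, ε, ε)
All input consumed and the stack is empty.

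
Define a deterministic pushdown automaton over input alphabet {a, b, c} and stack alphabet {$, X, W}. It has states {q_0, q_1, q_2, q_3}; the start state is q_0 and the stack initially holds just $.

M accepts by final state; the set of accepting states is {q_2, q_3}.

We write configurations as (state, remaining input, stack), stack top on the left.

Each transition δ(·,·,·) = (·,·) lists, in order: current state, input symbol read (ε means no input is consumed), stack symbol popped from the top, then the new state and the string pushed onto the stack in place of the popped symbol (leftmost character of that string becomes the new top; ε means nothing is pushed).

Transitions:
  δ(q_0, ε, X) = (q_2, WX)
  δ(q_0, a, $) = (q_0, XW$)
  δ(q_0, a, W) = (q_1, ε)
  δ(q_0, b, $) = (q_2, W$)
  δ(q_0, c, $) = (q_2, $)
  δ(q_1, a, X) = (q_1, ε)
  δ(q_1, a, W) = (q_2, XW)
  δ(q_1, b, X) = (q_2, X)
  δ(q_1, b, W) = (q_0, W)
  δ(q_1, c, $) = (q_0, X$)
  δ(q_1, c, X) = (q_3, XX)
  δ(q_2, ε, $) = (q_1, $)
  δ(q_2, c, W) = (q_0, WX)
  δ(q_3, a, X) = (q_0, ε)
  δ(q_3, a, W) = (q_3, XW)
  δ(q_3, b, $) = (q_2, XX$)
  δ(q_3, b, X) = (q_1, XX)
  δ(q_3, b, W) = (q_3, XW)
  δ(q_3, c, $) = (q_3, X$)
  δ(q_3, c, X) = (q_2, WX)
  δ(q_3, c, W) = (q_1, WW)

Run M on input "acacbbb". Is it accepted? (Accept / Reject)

(q_0, acacbbb, $)
  read a, top $: go to q_0, push XW$ → (q_0, cacbbb, XW$)
  ε-move, top X: go to q_2, push WX → (q_2, cacbbb, WXW$)
  read c, top W: go to q_0, push WX → (q_0, acbbb, WXXW$)
  read a, top W: go to q_1, push ε → (q_1, cbbb, XXW$)
  read c, top X: go to q_3, push XX → (q_3, bbb, XXXW$)
  read b, top X: go to q_1, push XX → (q_1, bb, XXXXW$)
  read b, top X: go to q_2, push X → (q_2, b, XXXXW$)
No transition applies at (q_2, b, XXXXW$); input not fully consumed.

Reject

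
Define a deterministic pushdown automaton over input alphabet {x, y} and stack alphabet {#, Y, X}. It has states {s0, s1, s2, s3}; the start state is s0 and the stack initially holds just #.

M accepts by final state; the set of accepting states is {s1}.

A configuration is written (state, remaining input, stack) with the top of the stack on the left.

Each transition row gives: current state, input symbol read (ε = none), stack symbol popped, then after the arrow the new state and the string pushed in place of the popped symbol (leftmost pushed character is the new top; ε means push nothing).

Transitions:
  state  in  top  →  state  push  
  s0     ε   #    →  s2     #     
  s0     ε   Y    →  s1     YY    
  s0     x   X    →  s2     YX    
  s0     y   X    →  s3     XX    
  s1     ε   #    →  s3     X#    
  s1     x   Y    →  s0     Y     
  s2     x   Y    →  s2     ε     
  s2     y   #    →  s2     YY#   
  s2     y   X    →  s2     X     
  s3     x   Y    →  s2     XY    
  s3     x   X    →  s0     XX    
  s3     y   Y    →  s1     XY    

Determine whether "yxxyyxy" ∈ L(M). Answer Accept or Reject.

Reject

(s0, yxxyyxy, #) ⊢ (s2, yxxyyxy, #) ⊢ (s2, xxyyxy, YY#) ⊢ (s2, xyyxy, Y#) ⊢ (s2, yyxy, #) ⊢ (s2, yxy, YY#)
No transition applies at (s2, yxy, YY#); input not fully consumed.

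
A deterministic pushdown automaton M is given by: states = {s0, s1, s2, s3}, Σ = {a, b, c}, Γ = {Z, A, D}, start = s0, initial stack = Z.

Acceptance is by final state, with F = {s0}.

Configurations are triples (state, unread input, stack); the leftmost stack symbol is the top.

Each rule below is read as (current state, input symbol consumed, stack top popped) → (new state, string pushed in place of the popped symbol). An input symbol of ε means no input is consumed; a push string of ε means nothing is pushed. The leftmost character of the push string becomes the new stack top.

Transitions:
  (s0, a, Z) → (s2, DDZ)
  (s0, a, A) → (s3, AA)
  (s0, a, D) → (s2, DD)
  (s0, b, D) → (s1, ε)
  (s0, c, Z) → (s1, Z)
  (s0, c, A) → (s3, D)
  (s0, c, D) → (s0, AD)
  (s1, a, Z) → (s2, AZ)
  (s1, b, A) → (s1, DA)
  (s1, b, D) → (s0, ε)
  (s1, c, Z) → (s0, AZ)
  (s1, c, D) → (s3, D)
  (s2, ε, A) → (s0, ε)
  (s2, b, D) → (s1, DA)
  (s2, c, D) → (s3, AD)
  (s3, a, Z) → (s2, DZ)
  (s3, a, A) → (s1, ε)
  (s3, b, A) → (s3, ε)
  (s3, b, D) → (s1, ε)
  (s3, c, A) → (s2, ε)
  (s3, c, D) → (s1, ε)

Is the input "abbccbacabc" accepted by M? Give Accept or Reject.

Accept

(s0, abbccbacabc, Z) ⊢ (s2, bbccbacabc, DDZ) ⊢ (s1, bccbacabc, DADZ) ⊢ (s0, ccbacabc, ADZ) ⊢ (s3, cbacabc, DDZ) ⊢ (s1, bacabc, DZ) ⊢ (s0, acabc, Z) ⊢ (s2, cabc, DDZ) ⊢ (s3, abc, ADDZ) ⊢ (s1, bc, DDZ) ⊢ (s0, c, DZ) ⊢ (s0, ε, ADZ)
All input consumed; state s0 ∈ F.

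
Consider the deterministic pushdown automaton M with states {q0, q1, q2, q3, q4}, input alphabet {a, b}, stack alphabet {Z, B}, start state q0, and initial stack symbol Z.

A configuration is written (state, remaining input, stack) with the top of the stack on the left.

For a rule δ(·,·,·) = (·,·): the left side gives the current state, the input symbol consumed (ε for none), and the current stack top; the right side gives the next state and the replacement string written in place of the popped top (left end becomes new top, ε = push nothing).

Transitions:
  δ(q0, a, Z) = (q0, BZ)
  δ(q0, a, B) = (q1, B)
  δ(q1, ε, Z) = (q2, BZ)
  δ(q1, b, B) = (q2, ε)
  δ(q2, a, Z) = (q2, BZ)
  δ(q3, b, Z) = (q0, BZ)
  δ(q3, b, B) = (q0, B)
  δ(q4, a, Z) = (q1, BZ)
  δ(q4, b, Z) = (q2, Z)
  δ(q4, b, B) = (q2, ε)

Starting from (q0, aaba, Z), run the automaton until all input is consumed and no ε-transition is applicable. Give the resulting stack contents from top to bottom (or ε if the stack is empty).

(q0, aaba, Z)
  read a, top Z: go to q0, push BZ → (q0, aba, BZ)
  read a, top B: go to q1, push B → (q1, ba, BZ)
  read b, top B: go to q2, push ε → (q2, a, Z)
  read a, top Z: go to q2, push BZ → (q2, ε, BZ)
All input consumed in state q2 with stack BZ.

BZ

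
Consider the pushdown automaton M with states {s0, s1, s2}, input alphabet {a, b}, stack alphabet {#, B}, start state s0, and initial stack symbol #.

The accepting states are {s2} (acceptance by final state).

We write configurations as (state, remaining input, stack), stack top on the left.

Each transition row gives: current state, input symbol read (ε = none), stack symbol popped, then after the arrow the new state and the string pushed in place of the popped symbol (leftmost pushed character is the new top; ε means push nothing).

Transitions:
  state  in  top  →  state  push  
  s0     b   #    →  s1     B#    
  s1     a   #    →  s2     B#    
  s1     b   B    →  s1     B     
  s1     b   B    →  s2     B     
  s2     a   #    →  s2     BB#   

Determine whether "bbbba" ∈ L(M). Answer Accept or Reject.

No computation consumes all input and reaches a final state.

Reject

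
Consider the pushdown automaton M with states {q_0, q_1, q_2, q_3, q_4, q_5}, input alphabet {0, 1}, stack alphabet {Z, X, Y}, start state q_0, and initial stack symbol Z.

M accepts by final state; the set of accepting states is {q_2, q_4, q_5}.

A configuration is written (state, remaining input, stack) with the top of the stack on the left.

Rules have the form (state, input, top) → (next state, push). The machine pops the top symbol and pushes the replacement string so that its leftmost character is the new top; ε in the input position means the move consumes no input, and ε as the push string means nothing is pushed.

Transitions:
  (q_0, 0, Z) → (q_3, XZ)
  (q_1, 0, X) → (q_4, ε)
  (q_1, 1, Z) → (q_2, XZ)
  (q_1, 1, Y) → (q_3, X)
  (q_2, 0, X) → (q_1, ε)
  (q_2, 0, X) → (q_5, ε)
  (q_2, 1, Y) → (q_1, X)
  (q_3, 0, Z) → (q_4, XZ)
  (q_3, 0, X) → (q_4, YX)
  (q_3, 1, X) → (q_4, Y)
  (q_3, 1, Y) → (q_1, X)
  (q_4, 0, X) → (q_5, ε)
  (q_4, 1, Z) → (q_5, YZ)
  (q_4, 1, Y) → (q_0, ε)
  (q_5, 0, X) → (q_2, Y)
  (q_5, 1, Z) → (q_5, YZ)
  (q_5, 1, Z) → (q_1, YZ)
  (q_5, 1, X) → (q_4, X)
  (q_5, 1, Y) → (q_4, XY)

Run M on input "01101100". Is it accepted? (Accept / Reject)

One accepting computation: (q_0, 01101100, Z) ⊢ (q_3, 1101100, XZ) ⊢ (q_4, 101100, YZ) ⊢ (q_0, 01100, Z) ⊢ (q_3, 1100, XZ) ⊢ (q_4, 100, YZ) ⊢ (q_0, 00, Z) ⊢ (q_3, 0, XZ) ⊢ (q_4, ε, YXZ)
All input consumed and state q_4 ∈ F.

Accept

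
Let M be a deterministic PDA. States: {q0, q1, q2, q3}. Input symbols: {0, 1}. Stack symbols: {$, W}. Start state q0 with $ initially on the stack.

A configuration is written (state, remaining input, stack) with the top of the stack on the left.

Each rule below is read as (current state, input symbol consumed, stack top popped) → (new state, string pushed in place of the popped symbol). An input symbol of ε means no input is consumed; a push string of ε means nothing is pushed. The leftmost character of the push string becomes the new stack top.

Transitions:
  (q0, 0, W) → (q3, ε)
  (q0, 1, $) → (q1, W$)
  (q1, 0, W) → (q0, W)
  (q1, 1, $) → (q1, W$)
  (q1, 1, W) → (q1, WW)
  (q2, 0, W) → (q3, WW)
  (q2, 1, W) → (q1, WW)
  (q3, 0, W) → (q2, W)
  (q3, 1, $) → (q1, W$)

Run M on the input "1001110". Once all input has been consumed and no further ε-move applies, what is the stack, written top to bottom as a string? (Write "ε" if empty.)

(q0, 1001110, $) ⊢ (q1, 001110, W$) ⊢ (q0, 01110, W$) ⊢ (q3, 1110, $) ⊢ (q1, 110, W$) ⊢ (q1, 10, WW$) ⊢ (q1, 0, WWW$) ⊢ (q0, ε, WWW$)
All input consumed in state q0 with stack WWW$.

WWW$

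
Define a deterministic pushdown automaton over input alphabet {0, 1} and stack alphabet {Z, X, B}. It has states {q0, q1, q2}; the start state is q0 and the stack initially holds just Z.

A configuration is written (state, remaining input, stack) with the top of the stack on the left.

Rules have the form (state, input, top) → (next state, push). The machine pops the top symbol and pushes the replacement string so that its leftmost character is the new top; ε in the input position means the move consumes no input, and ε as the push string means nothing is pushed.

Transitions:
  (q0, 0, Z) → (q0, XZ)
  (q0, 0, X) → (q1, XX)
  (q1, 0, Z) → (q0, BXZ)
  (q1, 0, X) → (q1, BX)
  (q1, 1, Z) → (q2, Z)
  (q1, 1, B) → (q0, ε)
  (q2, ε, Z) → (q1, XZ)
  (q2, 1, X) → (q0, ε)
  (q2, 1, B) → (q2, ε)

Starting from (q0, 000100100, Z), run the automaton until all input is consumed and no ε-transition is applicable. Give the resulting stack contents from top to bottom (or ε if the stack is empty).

BXXXXZ

(q0, 000100100, Z)
  read 0, top Z: go to q0, push XZ → (q0, 00100100, XZ)
  read 0, top X: go to q1, push XX → (q1, 0100100, XXZ)
  read 0, top X: go to q1, push BX → (q1, 100100, BXXZ)
  read 1, top B: go to q0, push ε → (q0, 00100, XXZ)
  read 0, top X: go to q1, push XX → (q1, 0100, XXXZ)
  read 0, top X: go to q1, push BX → (q1, 100, BXXXZ)
  read 1, top B: go to q0, push ε → (q0, 00, XXXZ)
  read 0, top X: go to q1, push XX → (q1, 0, XXXXZ)
  read 0, top X: go to q1, push BX → (q1, ε, BXXXXZ)
All input consumed in state q1 with stack BXXXXZ.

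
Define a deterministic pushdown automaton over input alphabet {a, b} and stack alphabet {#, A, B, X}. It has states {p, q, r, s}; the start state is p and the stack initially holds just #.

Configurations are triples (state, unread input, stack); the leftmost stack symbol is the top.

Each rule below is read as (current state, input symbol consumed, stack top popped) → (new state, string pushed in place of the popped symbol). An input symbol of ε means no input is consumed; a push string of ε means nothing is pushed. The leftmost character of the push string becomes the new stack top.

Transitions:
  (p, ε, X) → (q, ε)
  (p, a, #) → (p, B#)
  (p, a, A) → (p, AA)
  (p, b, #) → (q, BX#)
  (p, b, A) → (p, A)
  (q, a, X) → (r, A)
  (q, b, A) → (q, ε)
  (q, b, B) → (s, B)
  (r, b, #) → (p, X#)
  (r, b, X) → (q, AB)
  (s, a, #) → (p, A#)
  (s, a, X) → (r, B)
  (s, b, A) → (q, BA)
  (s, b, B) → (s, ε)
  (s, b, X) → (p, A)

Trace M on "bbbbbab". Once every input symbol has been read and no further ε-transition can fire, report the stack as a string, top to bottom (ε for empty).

AA#

(p, bbbbbab, #) ⊢ (q, bbbbab, BX#) ⊢ (s, bbbab, BX#) ⊢ (s, bbab, X#) ⊢ (p, bab, A#) ⊢ (p, ab, A#) ⊢ (p, b, AA#) ⊢ (p, ε, AA#)
All input consumed in state p with stack AA#.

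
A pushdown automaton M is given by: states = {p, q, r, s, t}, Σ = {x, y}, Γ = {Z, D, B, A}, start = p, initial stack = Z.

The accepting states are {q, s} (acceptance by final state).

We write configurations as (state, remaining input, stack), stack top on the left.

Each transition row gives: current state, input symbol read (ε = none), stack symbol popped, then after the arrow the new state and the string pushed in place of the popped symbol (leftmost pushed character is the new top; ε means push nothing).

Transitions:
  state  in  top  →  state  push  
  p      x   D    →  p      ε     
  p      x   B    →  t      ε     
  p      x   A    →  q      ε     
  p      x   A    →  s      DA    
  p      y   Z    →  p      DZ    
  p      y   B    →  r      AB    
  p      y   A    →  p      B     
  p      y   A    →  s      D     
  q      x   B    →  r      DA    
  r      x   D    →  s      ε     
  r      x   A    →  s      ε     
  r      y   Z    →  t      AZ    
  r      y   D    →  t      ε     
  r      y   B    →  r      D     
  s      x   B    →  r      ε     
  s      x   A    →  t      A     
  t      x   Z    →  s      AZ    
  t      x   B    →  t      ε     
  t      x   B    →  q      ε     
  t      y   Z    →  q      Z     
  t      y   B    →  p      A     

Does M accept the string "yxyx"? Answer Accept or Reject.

Reject

No computation consumes all input and reaches a final state.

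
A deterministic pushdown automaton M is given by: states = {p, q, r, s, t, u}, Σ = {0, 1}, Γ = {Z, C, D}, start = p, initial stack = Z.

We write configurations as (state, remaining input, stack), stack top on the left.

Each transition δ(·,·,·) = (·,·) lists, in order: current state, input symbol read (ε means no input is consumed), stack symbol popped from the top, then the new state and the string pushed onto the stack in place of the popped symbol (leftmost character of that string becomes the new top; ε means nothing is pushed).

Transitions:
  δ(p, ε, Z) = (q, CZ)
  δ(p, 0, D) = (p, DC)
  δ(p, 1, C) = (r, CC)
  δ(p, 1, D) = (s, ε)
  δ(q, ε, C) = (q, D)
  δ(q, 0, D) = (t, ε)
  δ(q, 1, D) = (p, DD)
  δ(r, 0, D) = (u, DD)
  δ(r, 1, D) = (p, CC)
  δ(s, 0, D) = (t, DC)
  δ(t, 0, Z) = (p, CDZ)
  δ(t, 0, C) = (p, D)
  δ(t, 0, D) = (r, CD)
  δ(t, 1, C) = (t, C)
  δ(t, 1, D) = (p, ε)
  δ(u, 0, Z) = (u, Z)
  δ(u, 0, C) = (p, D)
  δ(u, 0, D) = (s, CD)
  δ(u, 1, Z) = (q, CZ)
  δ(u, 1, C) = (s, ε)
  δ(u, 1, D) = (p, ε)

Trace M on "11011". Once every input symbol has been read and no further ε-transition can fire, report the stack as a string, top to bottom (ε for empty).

(p, 11011, Z)
  ε-move, top Z: go to q, push CZ → (q, 11011, CZ)
  ε-move, top C: go to q, push D → (q, 11011, DZ)
  read 1, top D: go to p, push DD → (p, 1011, DDZ)
  read 1, top D: go to s, push ε → (s, 011, DZ)
  read 0, top D: go to t, push DC → (t, 11, DCZ)
  read 1, top D: go to p, push ε → (p, 1, CZ)
  read 1, top C: go to r, push CC → (r, ε, CCZ)
All input consumed in state r with stack CCZ.

CCZ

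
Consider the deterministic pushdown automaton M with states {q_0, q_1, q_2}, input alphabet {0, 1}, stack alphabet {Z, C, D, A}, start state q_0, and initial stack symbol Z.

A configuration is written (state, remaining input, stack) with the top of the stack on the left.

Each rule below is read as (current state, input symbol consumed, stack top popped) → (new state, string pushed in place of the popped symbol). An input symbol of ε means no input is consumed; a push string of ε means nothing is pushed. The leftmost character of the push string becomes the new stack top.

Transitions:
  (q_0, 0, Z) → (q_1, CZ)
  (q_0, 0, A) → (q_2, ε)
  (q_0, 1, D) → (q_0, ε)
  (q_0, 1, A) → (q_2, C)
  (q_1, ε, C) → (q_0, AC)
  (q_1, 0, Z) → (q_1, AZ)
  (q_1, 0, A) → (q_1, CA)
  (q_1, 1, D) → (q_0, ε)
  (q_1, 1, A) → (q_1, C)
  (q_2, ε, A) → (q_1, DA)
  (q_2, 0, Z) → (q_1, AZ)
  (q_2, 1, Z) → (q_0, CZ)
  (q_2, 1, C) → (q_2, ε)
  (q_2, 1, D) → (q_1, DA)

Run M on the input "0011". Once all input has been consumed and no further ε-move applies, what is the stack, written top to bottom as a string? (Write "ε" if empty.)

CZ

(q_0, 0011, Z)
  read 0, top Z: go to q_1, push CZ → (q_1, 011, CZ)
  ε-move, top C: go to q_0, push AC → (q_0, 011, ACZ)
  read 0, top A: go to q_2, push ε → (q_2, 11, CZ)
  read 1, top C: go to q_2, push ε → (q_2, 1, Z)
  read 1, top Z: go to q_0, push CZ → (q_0, ε, CZ)
All input consumed in state q_0 with stack CZ.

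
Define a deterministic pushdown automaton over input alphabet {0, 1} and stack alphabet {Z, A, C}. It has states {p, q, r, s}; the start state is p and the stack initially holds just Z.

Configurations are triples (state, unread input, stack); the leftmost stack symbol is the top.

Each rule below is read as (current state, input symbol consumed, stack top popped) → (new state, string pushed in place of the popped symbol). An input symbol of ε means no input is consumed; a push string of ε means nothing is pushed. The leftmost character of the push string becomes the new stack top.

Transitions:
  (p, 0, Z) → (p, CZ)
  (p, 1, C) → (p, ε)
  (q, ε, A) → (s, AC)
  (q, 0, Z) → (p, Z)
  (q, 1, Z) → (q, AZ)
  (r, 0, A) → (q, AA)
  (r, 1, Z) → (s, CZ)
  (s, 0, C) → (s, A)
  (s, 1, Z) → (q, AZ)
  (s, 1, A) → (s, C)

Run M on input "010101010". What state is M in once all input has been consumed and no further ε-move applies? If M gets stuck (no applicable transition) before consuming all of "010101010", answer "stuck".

(p, 010101010, Z)
  read 0, top Z: go to p, push CZ → (p, 10101010, CZ)
  read 1, top C: go to p, push ε → (p, 0101010, Z)
  read 0, top Z: go to p, push CZ → (p, 101010, CZ)
  read 1, top C: go to p, push ε → (p, 01010, Z)
  read 0, top Z: go to p, push CZ → (p, 1010, CZ)
  read 1, top C: go to p, push ε → (p, 010, Z)
  read 0, top Z: go to p, push CZ → (p, 10, CZ)
  read 1, top C: go to p, push ε → (p, 0, Z)
  read 0, top Z: go to p, push CZ → (p, ε, CZ)
All input consumed; M is in state p.

p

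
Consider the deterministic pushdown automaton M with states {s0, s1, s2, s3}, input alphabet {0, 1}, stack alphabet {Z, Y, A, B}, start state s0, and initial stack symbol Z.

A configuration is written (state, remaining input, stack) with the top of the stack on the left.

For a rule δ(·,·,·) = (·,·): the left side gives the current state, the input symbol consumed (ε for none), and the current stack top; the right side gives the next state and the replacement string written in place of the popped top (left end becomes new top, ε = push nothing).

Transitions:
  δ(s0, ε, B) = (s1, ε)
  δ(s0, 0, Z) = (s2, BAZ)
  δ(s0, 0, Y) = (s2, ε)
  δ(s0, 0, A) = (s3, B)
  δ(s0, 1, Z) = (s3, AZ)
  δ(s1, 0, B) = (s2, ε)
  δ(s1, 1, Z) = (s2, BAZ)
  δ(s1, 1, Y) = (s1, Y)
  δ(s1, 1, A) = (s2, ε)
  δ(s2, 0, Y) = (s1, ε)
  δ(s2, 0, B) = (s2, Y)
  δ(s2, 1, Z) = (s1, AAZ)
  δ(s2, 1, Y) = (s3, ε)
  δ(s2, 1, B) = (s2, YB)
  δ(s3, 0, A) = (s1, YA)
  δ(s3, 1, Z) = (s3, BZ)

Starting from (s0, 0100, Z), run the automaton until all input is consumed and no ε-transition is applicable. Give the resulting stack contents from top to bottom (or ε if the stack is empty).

AZ

(s0, 0100, Z) ⊢ (s2, 100, BAZ) ⊢ (s2, 00, YBAZ) ⊢ (s1, 0, BAZ) ⊢ (s2, ε, AZ)
All input consumed in state s2 with stack AZ.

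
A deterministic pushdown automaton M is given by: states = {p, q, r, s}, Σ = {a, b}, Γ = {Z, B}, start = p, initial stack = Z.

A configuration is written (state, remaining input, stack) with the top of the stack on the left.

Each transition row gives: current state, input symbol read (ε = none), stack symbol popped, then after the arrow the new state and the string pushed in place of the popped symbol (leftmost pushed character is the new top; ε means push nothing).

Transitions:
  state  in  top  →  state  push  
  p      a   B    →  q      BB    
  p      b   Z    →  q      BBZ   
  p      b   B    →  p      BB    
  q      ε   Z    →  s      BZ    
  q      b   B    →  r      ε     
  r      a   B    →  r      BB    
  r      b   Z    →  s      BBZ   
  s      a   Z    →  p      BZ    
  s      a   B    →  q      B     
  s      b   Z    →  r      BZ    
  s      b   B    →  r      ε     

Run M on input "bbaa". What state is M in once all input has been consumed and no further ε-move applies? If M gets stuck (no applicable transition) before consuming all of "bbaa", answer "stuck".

(p, bbaa, Z) ⊢ (q, baa, BBZ) ⊢ (r, aa, BZ) ⊢ (r, a, BBZ) ⊢ (r, ε, BBBZ)
All input consumed; M is in state r.

r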